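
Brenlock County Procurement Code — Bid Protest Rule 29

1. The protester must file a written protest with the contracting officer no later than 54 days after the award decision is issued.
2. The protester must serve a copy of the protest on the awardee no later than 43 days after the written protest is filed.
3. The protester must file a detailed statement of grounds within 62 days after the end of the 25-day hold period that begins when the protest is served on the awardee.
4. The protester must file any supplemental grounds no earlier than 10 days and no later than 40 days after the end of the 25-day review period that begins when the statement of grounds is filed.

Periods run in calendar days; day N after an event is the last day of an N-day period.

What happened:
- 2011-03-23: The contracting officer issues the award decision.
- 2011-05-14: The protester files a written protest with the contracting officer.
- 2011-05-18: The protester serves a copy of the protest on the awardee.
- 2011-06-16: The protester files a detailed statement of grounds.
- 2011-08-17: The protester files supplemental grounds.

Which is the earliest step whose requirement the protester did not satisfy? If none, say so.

Step 1: 54 days after 2011-03-23 (when the award decision is issued) is 2011-05-16; 2011-05-14 is within that limit.
Step 2: 43 days after 2011-05-14 (when the written protest is filed) is 2011-06-26; 2011-05-18 is within that limit.
Step 3: 62 days after 2011-06-12 (end of the 25-day hold period, which began when the protest is served on the awardee on 2011-05-18) is 2011-08-13; done 2011-06-16 — timely.
Step 4: the window is 10–40 days after 2011-07-11 (end of the 25-day review period, which began when the statement of grounds is filed on 2011-06-16), so 2011-07-21 through 2011-08-20; done 2011-08-17, which is between those dates.

None — every step was satisfied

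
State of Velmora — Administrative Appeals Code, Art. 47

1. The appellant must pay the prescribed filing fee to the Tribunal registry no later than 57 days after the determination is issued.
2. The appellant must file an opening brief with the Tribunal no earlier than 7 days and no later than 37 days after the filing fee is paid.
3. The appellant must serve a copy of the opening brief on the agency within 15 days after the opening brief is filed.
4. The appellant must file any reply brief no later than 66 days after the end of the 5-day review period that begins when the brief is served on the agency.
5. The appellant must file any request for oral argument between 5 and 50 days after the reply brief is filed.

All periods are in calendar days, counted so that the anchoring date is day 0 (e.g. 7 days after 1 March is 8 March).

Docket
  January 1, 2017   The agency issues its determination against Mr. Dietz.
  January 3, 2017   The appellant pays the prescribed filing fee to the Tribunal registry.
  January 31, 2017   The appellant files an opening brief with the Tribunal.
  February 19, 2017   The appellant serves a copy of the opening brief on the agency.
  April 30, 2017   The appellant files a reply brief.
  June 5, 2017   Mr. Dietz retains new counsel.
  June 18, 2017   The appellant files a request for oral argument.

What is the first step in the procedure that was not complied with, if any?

Step 3

Step 1 — counting 57 days from January 1, 2017 (when the determination is issued) gives a deadline of February 27, 2017; done January 3, 2017 — timely.
Step 2 — 7 and 37 days from January 3, 2017 (when the filing fee is paid) are January 10, 2017 and February 9, 2017 respectively; done January 31, 2017, which is between those dates.
Step 3 — counting 15 days from January 31, 2017 (when the opening brief is filed) gives a deadline of February 15, 2017; done February 19, 2017 — 4 days late.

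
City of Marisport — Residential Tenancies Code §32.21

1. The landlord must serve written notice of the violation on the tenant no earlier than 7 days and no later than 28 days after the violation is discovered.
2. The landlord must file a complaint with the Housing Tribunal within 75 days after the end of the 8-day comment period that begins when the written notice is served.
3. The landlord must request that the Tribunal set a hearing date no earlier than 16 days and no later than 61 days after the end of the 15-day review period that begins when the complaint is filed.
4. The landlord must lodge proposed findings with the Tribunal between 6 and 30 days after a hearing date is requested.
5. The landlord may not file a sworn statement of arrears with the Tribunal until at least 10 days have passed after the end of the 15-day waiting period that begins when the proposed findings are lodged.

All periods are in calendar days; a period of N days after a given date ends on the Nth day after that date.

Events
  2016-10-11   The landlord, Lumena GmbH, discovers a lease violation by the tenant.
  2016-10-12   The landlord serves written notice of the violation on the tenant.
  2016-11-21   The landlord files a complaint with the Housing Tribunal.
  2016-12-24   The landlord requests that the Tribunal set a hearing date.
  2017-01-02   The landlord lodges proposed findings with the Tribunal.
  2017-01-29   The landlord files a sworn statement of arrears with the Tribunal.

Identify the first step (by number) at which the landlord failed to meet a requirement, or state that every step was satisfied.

Step 1

Step 1 — 7 and 28 days from 2016-10-11 (when the violation is discovered) are 2016-10-18 and 2016-11-08 respectively; 2016-10-12 is 6 days too early.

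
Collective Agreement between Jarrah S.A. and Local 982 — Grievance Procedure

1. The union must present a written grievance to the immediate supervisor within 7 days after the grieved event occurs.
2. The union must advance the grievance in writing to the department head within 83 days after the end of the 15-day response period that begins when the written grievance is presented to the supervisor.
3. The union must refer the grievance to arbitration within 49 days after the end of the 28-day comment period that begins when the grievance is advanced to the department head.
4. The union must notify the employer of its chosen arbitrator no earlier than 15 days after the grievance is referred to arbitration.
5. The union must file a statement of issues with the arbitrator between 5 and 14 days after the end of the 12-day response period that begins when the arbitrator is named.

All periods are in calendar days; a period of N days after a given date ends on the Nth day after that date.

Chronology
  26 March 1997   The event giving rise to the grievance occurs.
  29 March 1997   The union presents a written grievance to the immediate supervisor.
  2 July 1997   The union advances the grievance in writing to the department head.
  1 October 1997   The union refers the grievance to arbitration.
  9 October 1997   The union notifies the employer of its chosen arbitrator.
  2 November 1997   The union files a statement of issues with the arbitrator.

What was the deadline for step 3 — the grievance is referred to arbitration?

The grievance is advanced to the department head on 2 July 1997; the 28-day comment period therefore ends 30 July 1997, and step 3 runs from that date. 49 days after 30 July 1997 is 17 September 1997.

17 September 1997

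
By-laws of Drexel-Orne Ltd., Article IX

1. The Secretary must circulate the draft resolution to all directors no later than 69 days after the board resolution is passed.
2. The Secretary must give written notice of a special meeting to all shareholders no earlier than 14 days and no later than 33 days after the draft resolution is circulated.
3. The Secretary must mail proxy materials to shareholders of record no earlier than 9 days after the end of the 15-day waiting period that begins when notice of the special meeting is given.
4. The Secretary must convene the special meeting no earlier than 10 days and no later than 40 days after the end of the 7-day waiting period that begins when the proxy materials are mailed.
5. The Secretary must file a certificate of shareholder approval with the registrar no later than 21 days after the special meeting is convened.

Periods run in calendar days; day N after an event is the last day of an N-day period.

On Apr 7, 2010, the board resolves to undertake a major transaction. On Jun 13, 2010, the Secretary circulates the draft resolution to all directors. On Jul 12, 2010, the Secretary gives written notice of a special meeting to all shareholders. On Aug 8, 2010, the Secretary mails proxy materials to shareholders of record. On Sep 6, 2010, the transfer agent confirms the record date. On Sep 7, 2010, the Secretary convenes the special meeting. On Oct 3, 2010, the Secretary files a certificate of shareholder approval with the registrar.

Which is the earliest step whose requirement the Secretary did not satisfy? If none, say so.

Step 1 — counting 69 days from Apr 7, 2010 (when the board resolution is passed) gives a deadline of Jun 15, 2010; done Jun 13, 2010 — timely.
Step 2 — 14 and 33 days from Jun 13, 2010 (when the draft resolution is circulated) are Jun 27, 2010 and Jul 16, 2010 respectively; done Jul 12, 2010 — within the window.
Step 3 — must wait 9 days from Jul 27, 2010 (end of the 15-day waiting period, which began when notice of the special meeting is given on Jul 12, 2010), so not before Aug 5, 2010; Aug 8, 2010 is on or after that date.
Step 4 — 10 and 40 days from Aug 15, 2010 (end of the 7-day waiting period, which began when the proxy materials are mailed on Aug 8, 2010) are Aug 25, 2010 and Sep 24, 2010 respectively; done Sep 7, 2010, which is between those dates.
Step 5 — counting 21 days from Sep 7, 2010 (when the special meeting is convened) gives a deadline of Sep 28, 2010; done Oct 3, 2010 — 5 days late.
That is the first point of non-compliance.

Step 5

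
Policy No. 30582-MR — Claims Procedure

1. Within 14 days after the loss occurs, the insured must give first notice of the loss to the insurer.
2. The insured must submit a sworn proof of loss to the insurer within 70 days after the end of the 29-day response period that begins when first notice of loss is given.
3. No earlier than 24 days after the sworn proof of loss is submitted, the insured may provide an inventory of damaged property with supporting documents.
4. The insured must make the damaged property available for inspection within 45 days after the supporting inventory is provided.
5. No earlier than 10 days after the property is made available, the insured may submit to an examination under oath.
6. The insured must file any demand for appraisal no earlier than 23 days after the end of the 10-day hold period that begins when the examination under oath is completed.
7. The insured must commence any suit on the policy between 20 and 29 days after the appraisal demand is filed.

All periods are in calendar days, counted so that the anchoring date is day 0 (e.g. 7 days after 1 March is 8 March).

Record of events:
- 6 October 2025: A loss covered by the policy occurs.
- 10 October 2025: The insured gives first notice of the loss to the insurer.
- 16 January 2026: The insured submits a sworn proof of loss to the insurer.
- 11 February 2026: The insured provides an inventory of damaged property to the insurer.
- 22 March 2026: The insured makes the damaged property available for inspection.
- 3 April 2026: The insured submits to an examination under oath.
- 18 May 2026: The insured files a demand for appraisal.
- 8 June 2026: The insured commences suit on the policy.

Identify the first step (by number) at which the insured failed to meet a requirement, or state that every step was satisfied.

(1) due by 6 October 2025 + 14 days = 20 October 2025; 10 October 2025 is within that limit.
(2) due by 8 November 2025 + 70 days = 17 January 2026; completed 16 January 2026, before the deadline.
(3) permitted from 16 January 2026 + 24 days = 9 February 2026 onward; 11 February 2026 is on or after that date.
(4) due by 11 February 2026 + 45 days = 28 March 2026; 22 March 2026 is within that limit.
(5) permitted from 22 March 2026 + 10 days = 1 April 2026 onward; done 3 April 2026 — permitted.
(6) permitted from 13 April 2026 + 23 days = 6 May 2026 onward; done 18 May 2026, after the minimum wait.
(7) the permitted window runs from 18 May 2026 + 20 = 7 June 2026 to 18 May 2026 + 29 = 16 June 2026; done 8 June 2026, which is between those dates.

None — every step was satisfied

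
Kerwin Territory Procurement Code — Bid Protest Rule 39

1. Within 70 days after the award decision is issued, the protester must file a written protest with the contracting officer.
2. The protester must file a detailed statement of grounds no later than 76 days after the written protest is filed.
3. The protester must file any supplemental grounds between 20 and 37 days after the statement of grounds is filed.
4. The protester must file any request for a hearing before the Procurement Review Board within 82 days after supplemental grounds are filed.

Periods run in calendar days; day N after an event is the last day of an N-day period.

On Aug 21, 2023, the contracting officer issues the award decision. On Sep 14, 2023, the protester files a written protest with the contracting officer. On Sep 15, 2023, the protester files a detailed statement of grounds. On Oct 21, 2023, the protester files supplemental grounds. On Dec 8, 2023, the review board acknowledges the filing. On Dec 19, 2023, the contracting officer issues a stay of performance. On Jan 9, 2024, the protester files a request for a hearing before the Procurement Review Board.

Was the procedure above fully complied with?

Step 1: 70 days after Aug 21, 2023 (when the award decision is issued) is Oct 30, 2023; Sep 14, 2023 is within that limit.
Step 2: 76 days after Sep 14, 2023 (when the written protest is filed) is Nov 29, 2023; done Sep 15, 2023 — timely.
Step 3: the window is 20–37 days after Sep 15, 2023 (when the statement of grounds is filed), so Oct 5, 2023 through Oct 22, 2023; Oct 21, 2023 falls inside that range.
Step 4: 82 days after Oct 21, 2023 (when supplemental grounds are filed) is Jan 11, 2024; Jan 9, 2024 is within that limit.

Yes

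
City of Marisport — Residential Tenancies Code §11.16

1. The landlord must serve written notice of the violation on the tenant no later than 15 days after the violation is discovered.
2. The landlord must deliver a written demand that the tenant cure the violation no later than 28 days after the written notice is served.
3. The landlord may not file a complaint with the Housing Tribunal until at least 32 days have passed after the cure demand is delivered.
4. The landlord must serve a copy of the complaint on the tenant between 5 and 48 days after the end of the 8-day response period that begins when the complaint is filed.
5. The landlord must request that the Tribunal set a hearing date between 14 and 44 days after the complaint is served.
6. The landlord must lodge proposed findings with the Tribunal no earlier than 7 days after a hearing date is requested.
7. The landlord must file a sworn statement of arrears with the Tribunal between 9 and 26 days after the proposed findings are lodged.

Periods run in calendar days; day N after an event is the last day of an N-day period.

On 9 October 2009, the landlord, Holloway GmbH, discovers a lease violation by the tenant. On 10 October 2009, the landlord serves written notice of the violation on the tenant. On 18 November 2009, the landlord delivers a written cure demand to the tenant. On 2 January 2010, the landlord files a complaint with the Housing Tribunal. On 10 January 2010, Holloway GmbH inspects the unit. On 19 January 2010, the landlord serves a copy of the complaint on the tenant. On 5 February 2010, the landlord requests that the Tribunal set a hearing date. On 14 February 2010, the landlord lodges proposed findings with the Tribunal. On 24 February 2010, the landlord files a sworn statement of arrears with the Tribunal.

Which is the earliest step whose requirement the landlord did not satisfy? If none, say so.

Step 1 — counting 15 days from 9 October 2009 (when the violation is discovered) gives a deadline of 24 October 2009; done 10 October 2009 — timely.
Step 2 — counting 28 days from 10 October 2009 (when the written notice is served) gives a deadline of 7 November 2009; done 18 November 2009 — 11 days late.

Step 2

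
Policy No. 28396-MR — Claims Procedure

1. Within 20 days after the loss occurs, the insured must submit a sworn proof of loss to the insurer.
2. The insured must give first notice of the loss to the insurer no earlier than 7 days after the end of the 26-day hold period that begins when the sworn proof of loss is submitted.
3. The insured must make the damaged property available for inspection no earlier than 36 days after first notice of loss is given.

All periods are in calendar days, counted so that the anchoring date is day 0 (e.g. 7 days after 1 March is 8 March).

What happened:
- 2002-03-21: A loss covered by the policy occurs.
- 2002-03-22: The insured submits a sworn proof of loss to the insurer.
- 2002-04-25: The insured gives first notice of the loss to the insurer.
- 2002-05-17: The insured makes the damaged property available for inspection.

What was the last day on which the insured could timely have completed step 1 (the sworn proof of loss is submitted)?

2002-04-10

Step 1 runs from 2002-03-21, when the loss occurs. 20 days after 2002-03-21 is 2002-04-10.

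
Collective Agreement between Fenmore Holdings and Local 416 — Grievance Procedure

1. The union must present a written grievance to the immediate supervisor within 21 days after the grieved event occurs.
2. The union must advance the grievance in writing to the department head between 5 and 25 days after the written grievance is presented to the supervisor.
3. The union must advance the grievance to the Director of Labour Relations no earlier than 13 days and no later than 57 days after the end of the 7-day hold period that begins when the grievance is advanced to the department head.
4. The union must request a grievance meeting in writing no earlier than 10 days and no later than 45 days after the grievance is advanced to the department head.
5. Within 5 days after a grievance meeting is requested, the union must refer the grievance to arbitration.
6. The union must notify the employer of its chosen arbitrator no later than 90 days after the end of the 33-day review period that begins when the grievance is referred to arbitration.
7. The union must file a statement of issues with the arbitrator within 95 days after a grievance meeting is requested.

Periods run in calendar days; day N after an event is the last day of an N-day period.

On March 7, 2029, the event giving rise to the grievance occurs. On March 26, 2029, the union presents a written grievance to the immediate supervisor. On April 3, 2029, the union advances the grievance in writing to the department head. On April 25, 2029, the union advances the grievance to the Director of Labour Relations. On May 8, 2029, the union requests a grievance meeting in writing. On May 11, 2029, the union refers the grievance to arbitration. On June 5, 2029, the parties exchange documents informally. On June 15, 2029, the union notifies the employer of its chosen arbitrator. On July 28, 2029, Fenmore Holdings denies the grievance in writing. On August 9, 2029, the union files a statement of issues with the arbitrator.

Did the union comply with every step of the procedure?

Yes

Step 1 — counting 21 days from March 7, 2029 (when the grieved event occurs) gives a deadline of March 28, 2029; March 26, 2029 is within that limit.
Step 2 — 5 and 25 days from March 26, 2029 (when the written grievance is presented to the supervisor) are March 31, 2029 and April 20, 2029 respectively; April 3, 2029 falls inside that range.
Step 3 — 13 and 57 days from April 10, 2029 (end of the 7-day hold period, which began when the grievance is advanced to the department head on April 3, 2029) are April 23, 2029 and June 6, 2029 respectively; April 25, 2029 falls inside that range.
Step 4 — 10 and 45 days from April 3, 2029 (when the grievance is advanced to the department head) are April 13, 2029 and May 18, 2029 respectively; done May 8, 2029 — within the window.
Step 5 — counting 5 days from May 8, 2029 (when a grievance meeting is requested) gives a deadline of May 13, 2029; May 11, 2029 is within that limit.
Step 6 — counting 90 days from June 13, 2029 (end of the 33-day review period, which began when the grievance is referred to arbitration on May 11, 2029) gives a deadline of September 11, 2029; completed June 15, 2029, before the deadline.
Step 7 — counting 95 days from May 8, 2029 (when a grievance meeting is requested) gives a deadline of August 11, 2029; August 9, 2029 is within that limit.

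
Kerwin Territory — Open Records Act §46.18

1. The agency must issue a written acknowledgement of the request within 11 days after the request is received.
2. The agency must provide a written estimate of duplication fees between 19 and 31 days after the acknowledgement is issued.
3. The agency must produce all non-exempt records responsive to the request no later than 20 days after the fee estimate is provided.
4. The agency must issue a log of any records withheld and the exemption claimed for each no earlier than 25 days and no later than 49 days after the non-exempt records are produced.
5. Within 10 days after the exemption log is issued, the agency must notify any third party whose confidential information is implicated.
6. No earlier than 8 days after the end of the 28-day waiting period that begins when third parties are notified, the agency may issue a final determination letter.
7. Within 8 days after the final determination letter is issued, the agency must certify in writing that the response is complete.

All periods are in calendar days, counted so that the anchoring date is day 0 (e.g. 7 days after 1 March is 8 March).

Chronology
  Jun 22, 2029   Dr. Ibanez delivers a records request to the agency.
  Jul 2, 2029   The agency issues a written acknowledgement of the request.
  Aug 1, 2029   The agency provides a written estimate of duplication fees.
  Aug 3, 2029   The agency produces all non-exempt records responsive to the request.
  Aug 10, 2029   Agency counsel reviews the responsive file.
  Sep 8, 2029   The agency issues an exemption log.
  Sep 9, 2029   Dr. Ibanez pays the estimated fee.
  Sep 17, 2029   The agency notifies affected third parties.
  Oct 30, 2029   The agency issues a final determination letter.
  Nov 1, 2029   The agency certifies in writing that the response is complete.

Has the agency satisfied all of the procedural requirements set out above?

Yes

Step 1 — counting 11 days from Jun 22, 2029 (when the request is received) gives a deadline of Jul 3, 2029; Jul 2, 2029 is within that limit.
Step 2 — 19 and 31 days from Jul 2, 2029 (when the acknowledgement is issued) are Jul 21, 2029 and Aug 2, 2029 respectively; Aug 1, 2029 falls inside that range.
Step 3 — counting 20 days from Aug 1, 2029 (when the fee estimate is provided) gives a deadline of Aug 21, 2029; Aug 3, 2029 is within that limit.
Step 4 — 25 and 49 days from Aug 3, 2029 (when the non-exempt records are produced) are Aug 28, 2029 and Sep 21, 2029 respectively; Sep 8, 2029 falls inside that range.
Step 5 — counting 10 days from Sep 8, 2029 (when the exemption log is issued) gives a deadline of Sep 18, 2029; done Sep 17, 2029 — timely.
Step 6 — must wait 8 days from Oct 15, 2029 (end of the 28-day waiting period, which began when third parties are notified on Sep 17, 2029), so not before Oct 23, 2029; Oct 30, 2029 is on or after that date.
Step 7 — counting 8 days from Oct 30, 2029 (when the final determination letter is issued) gives a deadline of Nov 7, 2029; done Nov 1, 2029 — timely.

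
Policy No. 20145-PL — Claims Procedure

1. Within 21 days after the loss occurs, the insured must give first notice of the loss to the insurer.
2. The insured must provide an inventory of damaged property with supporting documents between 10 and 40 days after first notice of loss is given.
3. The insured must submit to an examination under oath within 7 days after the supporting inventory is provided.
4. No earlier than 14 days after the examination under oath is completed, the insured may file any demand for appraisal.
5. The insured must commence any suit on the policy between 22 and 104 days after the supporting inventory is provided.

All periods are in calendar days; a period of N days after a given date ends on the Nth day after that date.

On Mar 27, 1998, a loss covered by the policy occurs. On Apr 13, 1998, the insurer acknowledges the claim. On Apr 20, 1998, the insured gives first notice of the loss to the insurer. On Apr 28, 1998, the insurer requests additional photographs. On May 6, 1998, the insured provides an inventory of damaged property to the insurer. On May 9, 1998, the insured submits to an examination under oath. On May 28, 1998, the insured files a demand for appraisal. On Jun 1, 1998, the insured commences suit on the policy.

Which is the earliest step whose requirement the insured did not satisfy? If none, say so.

Step 1 — counting 21 days from Mar 27, 1998 (when the loss occurs) gives a deadline of Apr 17, 1998; done Apr 20, 1998 — 3 days late.

Step 1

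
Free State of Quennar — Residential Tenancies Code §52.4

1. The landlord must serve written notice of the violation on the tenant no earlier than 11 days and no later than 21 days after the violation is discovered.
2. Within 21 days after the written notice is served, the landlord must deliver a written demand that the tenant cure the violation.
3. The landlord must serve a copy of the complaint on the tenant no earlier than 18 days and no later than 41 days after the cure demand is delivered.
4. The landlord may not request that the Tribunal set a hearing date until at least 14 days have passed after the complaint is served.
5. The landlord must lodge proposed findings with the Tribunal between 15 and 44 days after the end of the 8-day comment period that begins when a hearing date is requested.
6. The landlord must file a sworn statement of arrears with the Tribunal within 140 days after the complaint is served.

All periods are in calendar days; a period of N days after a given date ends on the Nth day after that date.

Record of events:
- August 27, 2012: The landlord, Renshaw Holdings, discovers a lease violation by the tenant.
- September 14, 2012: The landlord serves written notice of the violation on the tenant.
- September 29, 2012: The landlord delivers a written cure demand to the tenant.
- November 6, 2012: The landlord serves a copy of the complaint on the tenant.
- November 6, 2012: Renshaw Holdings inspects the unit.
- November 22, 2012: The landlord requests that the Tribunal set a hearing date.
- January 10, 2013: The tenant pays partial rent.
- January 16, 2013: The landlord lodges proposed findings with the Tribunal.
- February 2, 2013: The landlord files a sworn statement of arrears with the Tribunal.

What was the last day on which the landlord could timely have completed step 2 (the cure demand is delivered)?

October 5, 2012

Step 2 runs from September 14, 2012, when the written notice is served. 21 days after September 14, 2012 is October 5, 2012.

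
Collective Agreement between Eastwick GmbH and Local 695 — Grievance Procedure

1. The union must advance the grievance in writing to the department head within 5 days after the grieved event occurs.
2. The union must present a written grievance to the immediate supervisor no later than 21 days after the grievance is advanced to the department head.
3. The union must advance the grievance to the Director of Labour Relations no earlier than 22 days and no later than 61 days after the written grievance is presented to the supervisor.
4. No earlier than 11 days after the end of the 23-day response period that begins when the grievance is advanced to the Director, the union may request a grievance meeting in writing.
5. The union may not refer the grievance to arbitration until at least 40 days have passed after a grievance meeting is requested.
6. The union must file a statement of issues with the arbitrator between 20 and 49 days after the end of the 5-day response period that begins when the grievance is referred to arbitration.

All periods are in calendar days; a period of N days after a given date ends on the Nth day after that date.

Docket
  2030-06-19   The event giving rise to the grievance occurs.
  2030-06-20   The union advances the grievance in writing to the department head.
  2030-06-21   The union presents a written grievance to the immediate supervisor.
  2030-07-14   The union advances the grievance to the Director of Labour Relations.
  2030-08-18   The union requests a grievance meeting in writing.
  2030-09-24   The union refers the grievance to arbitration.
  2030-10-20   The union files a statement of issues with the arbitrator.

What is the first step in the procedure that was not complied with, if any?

Step 5

(1) due by 2030-06-19 + 5 days = 2030-06-24; completed 2030-06-20, before the deadline.
(2) due by 2030-06-20 + 21 days = 2030-07-11; done 2030-06-21 — timely.
(3) the permitted window runs from 2030-06-21 + 22 = 2030-07-13 to 2030-06-21 + 61 = 2030-08-21; done 2030-07-14, which is between those dates.
(4) permitted from 2030-08-06 + 11 days = 2030-08-17 onward; done 2030-08-18, after the minimum wait.
(5) permitted from 2030-08-18 + 40 days = 2030-09-27 onward; 2030-09-24 is 3 days before the earliest permitted date.
The procedure was therefore not followed at step 5.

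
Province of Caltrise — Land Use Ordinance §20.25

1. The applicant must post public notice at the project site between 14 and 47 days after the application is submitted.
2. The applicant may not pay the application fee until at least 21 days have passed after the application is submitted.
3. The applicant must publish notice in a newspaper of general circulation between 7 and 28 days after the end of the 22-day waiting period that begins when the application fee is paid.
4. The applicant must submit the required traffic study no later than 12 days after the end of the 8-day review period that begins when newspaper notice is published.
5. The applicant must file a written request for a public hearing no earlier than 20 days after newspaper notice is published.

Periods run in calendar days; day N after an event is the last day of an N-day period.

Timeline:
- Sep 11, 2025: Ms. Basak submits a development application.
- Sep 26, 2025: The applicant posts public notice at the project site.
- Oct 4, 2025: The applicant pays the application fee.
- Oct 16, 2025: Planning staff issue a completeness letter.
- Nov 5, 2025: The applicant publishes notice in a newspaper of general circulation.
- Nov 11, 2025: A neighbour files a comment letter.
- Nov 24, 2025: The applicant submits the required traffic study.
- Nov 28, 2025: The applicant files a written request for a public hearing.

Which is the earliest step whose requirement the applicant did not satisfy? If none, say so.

None — every step was satisfied

(1) the permitted window runs from Sep 11, 2025 + 14 = Sep 25, 2025 to Sep 11, 2025 + 47 = Oct 28, 2025; Sep 26, 2025 falls inside that range.
(2) permitted from Sep 11, 2025 + 21 days = Oct 2, 2025 onward; done Oct 4, 2025 — permitted.
(3) the permitted window runs from Oct 26, 2025 + 7 = Nov 2, 2025 to Oct 26, 2025 + 28 = Nov 23, 2025; Nov 5, 2025 falls inside that range.
(4) due by Nov 13, 2025 + 12 days = Nov 25, 2025; completed Nov 24, 2025, before the deadline.
(5) permitted from Nov 5, 2025 + 20 days = Nov 25, 2025 onward; done Nov 28, 2025, after the minimum wait.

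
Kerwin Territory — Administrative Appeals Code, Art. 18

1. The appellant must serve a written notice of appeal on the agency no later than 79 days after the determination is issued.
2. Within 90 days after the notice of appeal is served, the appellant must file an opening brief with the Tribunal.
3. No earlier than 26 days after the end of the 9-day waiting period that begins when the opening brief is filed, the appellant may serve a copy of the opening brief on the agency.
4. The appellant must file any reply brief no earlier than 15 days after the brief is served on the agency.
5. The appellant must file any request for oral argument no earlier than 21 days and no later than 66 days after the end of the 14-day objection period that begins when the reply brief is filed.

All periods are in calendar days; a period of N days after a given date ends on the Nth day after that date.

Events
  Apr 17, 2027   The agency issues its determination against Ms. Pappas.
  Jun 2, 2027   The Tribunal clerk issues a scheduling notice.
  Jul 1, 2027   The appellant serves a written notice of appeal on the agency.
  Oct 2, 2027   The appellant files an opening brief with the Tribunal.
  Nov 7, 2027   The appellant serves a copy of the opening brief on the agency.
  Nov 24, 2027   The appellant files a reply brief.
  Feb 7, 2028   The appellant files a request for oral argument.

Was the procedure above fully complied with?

Step 1: 79 days after Apr 17, 2027 (when the determination is issued) is Jul 5, 2027; Jul 1, 2027 is within that limit.
Step 2: 90 days after Jul 1, 2027 (when the notice of appeal is served) is Sep 29, 2027; done Oct 2, 2027 — 3 days late.

No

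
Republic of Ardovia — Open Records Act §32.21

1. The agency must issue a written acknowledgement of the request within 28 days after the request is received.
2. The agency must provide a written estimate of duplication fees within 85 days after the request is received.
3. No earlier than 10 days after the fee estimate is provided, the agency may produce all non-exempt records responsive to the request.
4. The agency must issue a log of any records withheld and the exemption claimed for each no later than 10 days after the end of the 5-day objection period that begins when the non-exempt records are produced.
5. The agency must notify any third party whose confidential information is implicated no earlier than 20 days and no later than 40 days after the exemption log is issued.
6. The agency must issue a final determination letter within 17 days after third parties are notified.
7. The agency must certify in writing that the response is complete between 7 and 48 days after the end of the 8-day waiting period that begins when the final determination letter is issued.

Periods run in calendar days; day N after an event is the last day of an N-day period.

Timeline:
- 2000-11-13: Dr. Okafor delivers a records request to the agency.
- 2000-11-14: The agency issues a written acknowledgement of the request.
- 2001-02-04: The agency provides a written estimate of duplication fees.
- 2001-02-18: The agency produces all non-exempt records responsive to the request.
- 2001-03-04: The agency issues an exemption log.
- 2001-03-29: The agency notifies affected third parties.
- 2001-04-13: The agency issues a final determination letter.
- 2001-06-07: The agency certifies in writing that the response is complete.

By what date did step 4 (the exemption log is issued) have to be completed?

2001-03-05

The non-exempt records are produced on 2001-02-18; the 5-day objection period therefore ends 2001-02-23, and step 4 runs from that date. 10 days after 2001-02-23 is 2001-03-05.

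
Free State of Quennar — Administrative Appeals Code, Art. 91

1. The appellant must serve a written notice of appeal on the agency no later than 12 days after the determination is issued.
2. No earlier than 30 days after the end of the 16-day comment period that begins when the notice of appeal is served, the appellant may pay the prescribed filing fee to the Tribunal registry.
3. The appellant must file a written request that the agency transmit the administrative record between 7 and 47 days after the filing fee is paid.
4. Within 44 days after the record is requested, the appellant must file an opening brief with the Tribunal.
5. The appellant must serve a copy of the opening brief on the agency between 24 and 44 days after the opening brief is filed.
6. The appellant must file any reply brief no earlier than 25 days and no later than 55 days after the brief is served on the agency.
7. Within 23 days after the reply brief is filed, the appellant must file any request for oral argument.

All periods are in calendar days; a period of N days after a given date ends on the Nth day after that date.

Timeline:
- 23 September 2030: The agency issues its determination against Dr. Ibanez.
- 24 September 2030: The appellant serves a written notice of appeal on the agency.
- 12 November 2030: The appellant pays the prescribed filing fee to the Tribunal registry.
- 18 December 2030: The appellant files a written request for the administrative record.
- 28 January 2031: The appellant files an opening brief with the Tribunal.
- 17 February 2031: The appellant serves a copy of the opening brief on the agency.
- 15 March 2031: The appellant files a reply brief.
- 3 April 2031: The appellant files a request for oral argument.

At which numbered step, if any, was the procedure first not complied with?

Step 1: 12 days after 23 September 2030 (when the determination is issued) is 5 October 2030; done 24 September 2030 — timely.
Step 2: the earliest permitted date is 30 days after 10 October 2030 (end of the 16-day comment period, which began when the notice of appeal is served on 24 September 2030), i.e. 9 November 2030; 12 November 2030 is on or after that date.
Step 3: the window is 7–47 days after 12 November 2030 (when the filing fee is paid), so 19 November 2030 through 29 December 2030; done 18 December 2030, which is between those dates.
Step 4: 44 days after 18 December 2030 (when the record is requested) is 31 January 2031; done 28 January 2031 — timely.
Step 5: the window is 24–44 days after 28 January 2031 (when the opening brief is filed), so 21 February 2031 through 13 March 2031; done 17 February 2031 — 4 days before the window opened.

Step 5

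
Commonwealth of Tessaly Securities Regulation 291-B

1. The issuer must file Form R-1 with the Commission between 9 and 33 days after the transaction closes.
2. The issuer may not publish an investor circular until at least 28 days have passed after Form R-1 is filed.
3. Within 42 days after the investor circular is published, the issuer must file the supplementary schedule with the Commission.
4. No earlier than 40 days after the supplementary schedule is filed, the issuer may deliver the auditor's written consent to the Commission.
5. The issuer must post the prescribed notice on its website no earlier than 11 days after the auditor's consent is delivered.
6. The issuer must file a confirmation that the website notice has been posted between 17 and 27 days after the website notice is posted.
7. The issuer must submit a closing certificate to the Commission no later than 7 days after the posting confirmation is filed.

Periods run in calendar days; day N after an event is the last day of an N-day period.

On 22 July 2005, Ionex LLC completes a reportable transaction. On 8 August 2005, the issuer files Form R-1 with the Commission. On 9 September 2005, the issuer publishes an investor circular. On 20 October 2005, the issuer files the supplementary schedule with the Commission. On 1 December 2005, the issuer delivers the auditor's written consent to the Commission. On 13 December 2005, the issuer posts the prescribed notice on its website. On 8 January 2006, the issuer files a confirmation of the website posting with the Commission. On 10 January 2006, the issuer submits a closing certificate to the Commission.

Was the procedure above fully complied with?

(1) the permitted window runs from 22 July 2005 + 9 = 31 July 2005 to 22 July 2005 + 33 = 24 August 2005; done 8 August 2005, which is between those dates.
(2) permitted from 8 August 2005 + 28 days = 5 September 2005 onward; done 9 September 2005, after the minimum wait.
(3) due by 9 September 2005 + 42 days = 21 October 2005; done 20 October 2005 — timely.
(4) permitted from 20 October 2005 + 40 days = 29 November 2005 onward; done 1 December 2005, after the minimum wait.
(5) permitted from 1 December 2005 + 11 days = 12 December 2005 onward; done 13 December 2005 — permitted.
(6) the permitted window runs from 13 December 2005 + 17 = 30 December 2005 to 13 December 2005 + 27 = 9 January 2006; done 8 January 2006, which is between those dates.
(7) due by 8 January 2006 + 7 days = 15 January 2006; done 10 January 2006 — timely.

Yes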